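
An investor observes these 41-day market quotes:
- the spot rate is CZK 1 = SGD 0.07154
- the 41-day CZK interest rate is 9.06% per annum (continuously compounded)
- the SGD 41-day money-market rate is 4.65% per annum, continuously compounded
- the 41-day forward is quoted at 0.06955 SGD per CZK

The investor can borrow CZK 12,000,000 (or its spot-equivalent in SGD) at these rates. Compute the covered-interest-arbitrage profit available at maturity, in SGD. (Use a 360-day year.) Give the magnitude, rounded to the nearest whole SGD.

SGD 19,782

T = 41/360 years.
Keep in CZK, deliver into the forward: 12,000,000·1.01037175·0.06955 = SGD 843,256.26.
Swap to SGD now, deposit: 12,000,000·0.07154·1.00530988 = SGD 863,038.43.
The quoted forward undervalues CZK, so borrow CZK, convert to SGD at spot, deposit the SGD at 4.65%, and buy CZK forward at 0.06955 to cover the loan.
Arbitrage profit = |843,256.26 − 863,038.43| = SGD 19,782.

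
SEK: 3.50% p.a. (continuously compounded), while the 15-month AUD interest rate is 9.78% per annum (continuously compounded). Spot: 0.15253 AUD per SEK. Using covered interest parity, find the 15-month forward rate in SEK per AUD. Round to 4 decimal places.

6.0611

T = 15/12 years.
AUD growth factor: e^(0.0978×15/12) = 1.1300366.
Growth of 1 SEK over T: e^(0.0350×15/12) = 1.0447211.
CIP: F = S · (grow AUD)/(grow SEK) = 0.15253 × 1.1300366/1.0447211 = 0.1649861 AUD per SEK.
Invert for SEK per AUD: 1 / 0.1649861 = 6.0611.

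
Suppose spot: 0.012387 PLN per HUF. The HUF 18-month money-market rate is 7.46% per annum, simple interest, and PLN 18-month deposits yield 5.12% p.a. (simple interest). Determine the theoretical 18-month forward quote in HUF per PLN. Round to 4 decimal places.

T = 18/12 years.
PLN accumulates by 1 + 0.0512×18/12 = 1.076800.
Growth of 1 HUF over T: 1 + 0.0746×18/12 = 1.111900.
CIP: F = S · (grow PLN)/(grow HUF) = 0.012387 × 1.076800/1.111900 = 0.011995972 PLN per HUF.
Invert for HUF per PLN: 1 / 0.011995972 = 83.3613.

83.3613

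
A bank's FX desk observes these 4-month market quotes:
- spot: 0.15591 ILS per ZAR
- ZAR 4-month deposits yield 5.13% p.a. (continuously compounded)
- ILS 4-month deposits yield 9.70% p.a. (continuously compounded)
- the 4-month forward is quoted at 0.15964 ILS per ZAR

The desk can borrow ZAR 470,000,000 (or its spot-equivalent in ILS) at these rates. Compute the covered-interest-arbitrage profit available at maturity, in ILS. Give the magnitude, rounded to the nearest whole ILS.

ILS 639,127

T = 4/12 years.
Route A — deposit ZAR, sell forward: 470,000,000 × 1.0172470419 × 0.15964 = ILS 76,324,859.35.
Route B — convert at spot, deposit ILS: 470,000,000 × 0.15591 × 1.0328617352 = ILS 75,685,732.37.
The quoted forward overvalues ZAR, so borrow ILS, buy ZAR at spot, deposit the ZAR at 5.13%, and sell the proceeds forward at 0.15964.
Profit = 76,324,859.35 − 75,685,732.37 = ILS 639,127.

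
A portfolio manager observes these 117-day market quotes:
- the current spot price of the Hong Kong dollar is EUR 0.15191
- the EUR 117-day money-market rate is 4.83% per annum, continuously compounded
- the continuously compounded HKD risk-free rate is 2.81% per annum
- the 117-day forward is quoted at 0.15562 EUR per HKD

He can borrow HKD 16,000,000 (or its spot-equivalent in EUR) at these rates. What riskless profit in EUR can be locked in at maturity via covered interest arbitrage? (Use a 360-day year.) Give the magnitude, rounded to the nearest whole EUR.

EUR 43,749

T = 117/360 years.
Invest the HKD and cover forward: 16,000,000 × 1.009174329 × 0.15562 = EUR 2,512,763.35.
Convert at spot and invest in EUR: 16,000,000 × 0.15191 × 1.015821353 = EUR 2,469,014.75.
The quoted forward overvalues HKD, so borrow EUR, buy HKD at spot, deposit the HKD at 2.81%, and sell the proceeds forward at 0.15562.
Profit = 2,512,763.35 − 2,469,014.75 = EUR 43,749.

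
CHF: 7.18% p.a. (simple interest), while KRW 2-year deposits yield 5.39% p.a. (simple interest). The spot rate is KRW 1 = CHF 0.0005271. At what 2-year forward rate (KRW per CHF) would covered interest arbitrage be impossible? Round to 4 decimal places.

1837.7829

T = 2 years.
CHF growth factor: 1 + 0.0718×2 = 1.143600.
KRW accumulates by 1 + 0.0539×2 = 1.107800.
Forward (CHF per KRW) = 0.0005271 × 1.143600 / 1.107800 = 0.0005441339231.
Invert for KRW per CHF: 1 / 0.0005441339231 = 1837.7829.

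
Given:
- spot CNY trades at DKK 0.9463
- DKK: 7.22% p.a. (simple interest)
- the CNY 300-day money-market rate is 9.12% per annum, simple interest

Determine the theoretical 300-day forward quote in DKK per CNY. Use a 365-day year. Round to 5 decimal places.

0.93255

T = 300/365 years.
DKK accumulates by 1 + 0.0722×300/365 = 1.0593425.
CNY accumulates by 1 + 0.0912×300/365 = 1.0749589.
Forward (DKK per CNY) = 0.9463 × 1.0593425 / 1.0749589 = 0.9325527.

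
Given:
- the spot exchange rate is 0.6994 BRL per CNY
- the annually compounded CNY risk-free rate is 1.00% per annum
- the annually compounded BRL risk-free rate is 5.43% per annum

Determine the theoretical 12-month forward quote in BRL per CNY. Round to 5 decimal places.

0.73008

T = 1 year.
BRL accumulates by (1 + 0.0543)^1 = 1.054300.
CNY accumulates by (1 + 0.0100)^1 = 1.010000.
So F = 0.6994 × 1.054300 / 1.010000 = 0.7300767 (BRL/CNY).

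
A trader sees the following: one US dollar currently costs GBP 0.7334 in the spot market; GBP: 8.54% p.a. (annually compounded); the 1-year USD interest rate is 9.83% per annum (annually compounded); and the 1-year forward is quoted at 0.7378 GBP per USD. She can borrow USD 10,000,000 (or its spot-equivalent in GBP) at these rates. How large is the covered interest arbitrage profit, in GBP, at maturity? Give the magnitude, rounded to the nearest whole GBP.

GBP 142,934

T = 1 year.
Route A — deposit USD, sell forward: 10,000,000 × 1.098300 × 0.7378 = GBP 8,103,257.40.
Route B — convert at spot, deposit GBP: 10,000,000 × 0.7334 × 1.085400 = GBP 7,960,323.60.
The quoted forward overvalues USD, so borrow GBP, buy USD at spot, deposit the USD at 9.83%, and sell the proceeds forward at 0.7378.
Arbitrage profit = |8,103,257.40 − 7,960,323.60| = GBP 142,934.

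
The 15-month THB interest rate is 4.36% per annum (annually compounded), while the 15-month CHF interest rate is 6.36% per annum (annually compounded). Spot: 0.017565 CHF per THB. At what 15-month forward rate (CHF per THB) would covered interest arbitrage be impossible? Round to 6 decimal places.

T = 15/12 years.
Growth of 1 CHF over T: (1 + 0.0636)^(15/12) = 1.0801222.
Growth of 1 THB over T: (1 + 0.0436)^(15/12) = 1.0547938.
CIP: F = S · (grow CHF)/(grow THB) = 0.017565 × 1.0801222/1.0547938 = 0.01798678 CHF per THB.

0.017987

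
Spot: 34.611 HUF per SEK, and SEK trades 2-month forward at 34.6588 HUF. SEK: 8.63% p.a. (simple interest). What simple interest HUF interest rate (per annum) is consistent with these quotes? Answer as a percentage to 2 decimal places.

T = 2/12 years.
F/S = 34.6588/34.611 = 1.0013811 = (growth of HUF) / (growth of SEK).
The SEK side grows by 1 + 0.0863×2/12 = 1.0143833.
Hence g_HUF = 1.0157843.
(1.0157843 − 1)/T = 0.094706, i.e. 9.47%.

9.47%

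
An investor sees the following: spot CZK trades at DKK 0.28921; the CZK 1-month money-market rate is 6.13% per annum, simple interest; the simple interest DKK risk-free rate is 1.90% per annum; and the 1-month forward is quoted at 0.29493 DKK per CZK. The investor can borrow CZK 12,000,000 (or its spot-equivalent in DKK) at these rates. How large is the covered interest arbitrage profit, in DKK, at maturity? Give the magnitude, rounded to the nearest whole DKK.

T = 1/12 years.
Keep in CZK, deliver into the forward: 12,000,000·1.005108333·0.29493 = DKK 3,557,239.21.
Swap to DKK now, deposit: 12,000,000·0.28921·1.001583333 = DKK 3,476,014.99.
The quoted forward overvalues CZK, so borrow DKK, buy CZK at spot, deposit the CZK at 6.13%, and sell the proceeds forward at 0.29493.
The gap between the two covered legs is DKK 81,224.

DKK 81,224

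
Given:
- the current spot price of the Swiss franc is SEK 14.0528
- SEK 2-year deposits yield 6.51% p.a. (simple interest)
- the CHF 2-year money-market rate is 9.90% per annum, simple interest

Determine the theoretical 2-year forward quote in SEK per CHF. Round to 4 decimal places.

13.2575

T = 2 years.
SEK growth factor: 1 + 0.0651×2 = 1.130200.
CHF accumulates by 1 + 0.0990×2 = 1.198000.
CIP: F = S · (grow SEK)/(grow CHF) = 14.0528 × 1.130200/1.198000 = 13.257491 SEK per CHF.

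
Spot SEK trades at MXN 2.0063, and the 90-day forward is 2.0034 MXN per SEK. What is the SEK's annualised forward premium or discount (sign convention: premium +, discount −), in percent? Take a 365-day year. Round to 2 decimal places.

-0.59%

T = 90/365 years.
SEK trades forward at -0.14454% vs spot over the period.
Per annum: -0.0014454 / (90/365) = -0.005862 = -0.59%.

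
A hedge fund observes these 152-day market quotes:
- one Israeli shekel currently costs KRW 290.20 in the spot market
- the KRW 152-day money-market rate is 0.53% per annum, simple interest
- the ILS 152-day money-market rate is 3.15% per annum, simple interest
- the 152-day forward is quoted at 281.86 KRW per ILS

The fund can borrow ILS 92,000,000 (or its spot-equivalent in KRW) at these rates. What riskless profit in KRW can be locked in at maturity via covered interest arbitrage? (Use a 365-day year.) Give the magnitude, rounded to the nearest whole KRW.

KRW 486,047,201

T = 152/365 years.
Invest the ILS and cover forward: 92,000,000 × 1.013117808219 × 281.86 = KRW 26,271,279,459.06.
Convert at spot and invest in KRW: 92,000,000 × 290.20 × 1.002207123288 = KRW 26,757,326,660.39.
The quoted forward undervalues ILS, so borrow ILS, convert to KRW at spot, deposit the KRW at 0.53%, and buy ILS forward at 281.86 to cover the loan.
Arbitrage profit = |26,271,279,459.06 − 26,757,326,660.39| = KRW 486,047,201.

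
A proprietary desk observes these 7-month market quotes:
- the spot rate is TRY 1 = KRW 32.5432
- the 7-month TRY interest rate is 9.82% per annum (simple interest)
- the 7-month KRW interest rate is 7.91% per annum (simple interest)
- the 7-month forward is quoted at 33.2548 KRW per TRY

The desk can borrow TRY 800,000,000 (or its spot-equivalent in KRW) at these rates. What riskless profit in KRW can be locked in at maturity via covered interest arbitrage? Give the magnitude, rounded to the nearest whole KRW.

T = 7/12 years.
Route A — deposit TRY, sell forward: 800,000,000 × 1.057283333333 × 33.2548 = KRW 28,127,796,634.66.
Route B — convert at spot, deposit KRW: 800,000,000 × 32.5432 × 1.046141666667 = KRW 27,235,837,989.34.
The quoted forward overvalues TRY, so borrow KRW, buy TRY at spot, deposit the TRY at 9.82%, and sell the proceeds forward at 33.2548.
Arbitrage profit = |28,127,796,634.66 − 27,235,837,989.34| = KRW 891,958,645.

KRW 891,958,645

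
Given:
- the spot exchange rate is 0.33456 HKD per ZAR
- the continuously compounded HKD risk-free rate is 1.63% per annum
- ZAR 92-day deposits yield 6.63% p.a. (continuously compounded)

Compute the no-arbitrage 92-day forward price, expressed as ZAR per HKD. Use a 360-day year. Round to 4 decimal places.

T = 92/360 years.
HKD growth factor: e^(0.0163×92/360) = 1.0041742.
ZAR growth factor: e^(0.0663×92/360) = 1.0170877.
So F = 0.33456 × 1.0041742 / 1.0170877 = 0.3303122 (HKD/ZAR).
Quoted the other way: 1/0.3303122 = 3.0274 ZAR per HKD.

3.0274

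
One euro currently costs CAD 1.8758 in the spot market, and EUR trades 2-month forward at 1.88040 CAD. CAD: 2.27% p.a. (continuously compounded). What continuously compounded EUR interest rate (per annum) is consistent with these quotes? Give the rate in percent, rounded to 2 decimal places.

T = 2/12 years.
CIP gives F = S · g_CAD/g_EUR, so g_CAD/g_EUR = 1.8804/1.8758 = 1.0024523.
The CAD side grows by e^(0.0227×2/12) = 1.0037905.
Hence g_EUR = 1.0013349.
r = ln(1.0013349)/(2/12) = 0.008004 → 0.80%.

0.80%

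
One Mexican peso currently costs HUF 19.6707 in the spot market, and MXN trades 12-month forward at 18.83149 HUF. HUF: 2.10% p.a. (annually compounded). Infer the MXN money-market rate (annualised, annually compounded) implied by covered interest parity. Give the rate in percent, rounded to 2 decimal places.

T = 1 year.
F/S = 18.83149/19.6707 = 0.9573371 = (growth of HUF) / (growth of MXN).
The HUF side grows by (1 + 0.0210)^1 = 1.021000.
So the MXN growth factor = 1.066500.
Annualise: 1.066500^(1/1) − 1 = 0.066500 = 6.65%.

6.65%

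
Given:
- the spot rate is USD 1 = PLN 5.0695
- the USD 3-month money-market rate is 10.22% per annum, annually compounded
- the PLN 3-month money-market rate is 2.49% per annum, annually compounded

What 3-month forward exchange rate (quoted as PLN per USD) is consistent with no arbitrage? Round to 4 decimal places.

T = 3/12 years.
PLN growth factor: (1 + 0.0249)^(3/12) = 1.0061677.
USD accumulates by (1 + 0.1022)^(3/12) = 1.0246254.
Forward (PLN per USD) = 5.0695 × 1.0061677 / 1.0246254 = 4.978178.

4.9782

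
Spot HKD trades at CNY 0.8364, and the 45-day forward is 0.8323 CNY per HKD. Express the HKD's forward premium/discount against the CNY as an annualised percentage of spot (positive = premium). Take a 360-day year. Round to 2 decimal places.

-3.92%

T = 45/360 years.
HKD trades forward at -0.49020% vs spot over the period.
Annualise by dividing by T: -0.0049020 / (45/360) = -0.039216 → -3.92%.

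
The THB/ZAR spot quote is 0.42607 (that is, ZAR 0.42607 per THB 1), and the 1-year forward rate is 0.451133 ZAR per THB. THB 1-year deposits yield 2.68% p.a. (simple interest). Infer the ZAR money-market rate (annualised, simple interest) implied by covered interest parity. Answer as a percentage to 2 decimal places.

T = 1 year.
CIP gives F = S · g_ZAR/g_THB, so g_ZAR/g_THB = 0.451133/0.42607 = 1.0588237.
The THB side grows by 1 + 0.0268×1 = 1.026800.
That pins the ZAR growth at 1.0872002.
r = (1.0872002 − 1)/1 = 0.087200 → 8.72%.

8.72%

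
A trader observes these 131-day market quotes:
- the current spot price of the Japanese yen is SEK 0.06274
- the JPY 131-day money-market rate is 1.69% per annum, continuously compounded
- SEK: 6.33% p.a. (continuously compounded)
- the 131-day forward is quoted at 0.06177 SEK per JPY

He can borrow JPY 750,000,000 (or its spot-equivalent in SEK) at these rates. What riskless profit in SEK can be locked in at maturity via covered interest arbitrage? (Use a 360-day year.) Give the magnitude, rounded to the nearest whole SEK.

SEK 1,538,173

T = 131/360 years.
Keep in JPY, deliver into the forward: 750,000,000·1.0061686706·0.06177 = SEK 46,613,279.09.
Swap to SEK now, deposit: 750,000,000·0.06274·1.0233015018 = SEK 48,151,452.17.
The quoted forward undervalues JPY, so borrow JPY, convert to SEK at spot, deposit the SEK at 6.33%, and buy JPY forward at 0.06177 to cover the loan.
Profit = 48,151,452.17 − 46,613,279.09 = SEK 1,538,173.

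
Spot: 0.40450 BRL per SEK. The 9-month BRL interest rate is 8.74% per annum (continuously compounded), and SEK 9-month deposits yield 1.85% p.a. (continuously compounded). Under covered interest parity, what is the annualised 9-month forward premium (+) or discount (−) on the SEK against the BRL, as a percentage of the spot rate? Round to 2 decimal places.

+7.07%

T = 9/12 years.
CIP forward (BRL per SEK) = 0.4045 × 1.0677461/1.0139717 = 0.42595202.
(F − S)/S ÷ T = (0.42595202 − 0.4045)/0.4045/(9/12) = 0.070711 → 7.07%.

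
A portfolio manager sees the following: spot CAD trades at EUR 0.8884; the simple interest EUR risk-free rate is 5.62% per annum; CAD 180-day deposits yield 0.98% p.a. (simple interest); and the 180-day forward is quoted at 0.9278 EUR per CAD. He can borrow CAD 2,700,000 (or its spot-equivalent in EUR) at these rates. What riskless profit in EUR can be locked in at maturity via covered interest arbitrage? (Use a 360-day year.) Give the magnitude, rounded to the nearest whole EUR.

EUR 51,252

T = 180/360 years.
Invest the CAD and cover forward: 2,700,000 × 1.004900 × 0.9278 = EUR 2,517,334.79.
Convert at spot and invest in EUR: 2,700,000 × 0.8884 × 1.028100 = EUR 2,466,082.91.
The quoted forward overvalues CAD, so borrow EUR, buy CAD at spot, deposit the CAD at 0.98%, and sell the proceeds forward at 0.9278.
Profit = 2,517,334.79 − 2,466,082.91 = EUR 51,252.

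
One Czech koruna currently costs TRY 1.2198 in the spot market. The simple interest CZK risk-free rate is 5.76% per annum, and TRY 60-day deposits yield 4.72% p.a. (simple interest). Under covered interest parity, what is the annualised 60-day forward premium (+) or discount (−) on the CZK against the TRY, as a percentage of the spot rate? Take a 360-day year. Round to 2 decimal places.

-1.03%

T = 60/360 years.
CIP forward (TRY per CZK) = 1.2198 × 1.0078667/1.009600 = 1.2177058.
Annualised premium = (F − S)/S × (1/T) = (1.2177058 − 1.2198)/1.2198 ÷ (60/360) = -1.03%.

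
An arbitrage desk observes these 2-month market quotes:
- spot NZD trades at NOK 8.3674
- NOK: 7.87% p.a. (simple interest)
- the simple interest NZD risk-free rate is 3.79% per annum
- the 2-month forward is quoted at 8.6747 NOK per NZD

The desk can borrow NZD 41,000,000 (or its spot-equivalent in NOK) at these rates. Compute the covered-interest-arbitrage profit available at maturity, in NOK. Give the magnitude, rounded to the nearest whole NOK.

NOK 10,346,054

T = 2/12 years.
Invest the NZD and cover forward: 41,000,000 × 1.00631666667 × 8.6747 = NOK 357,909,302.72.
Convert at spot and invest in NOK: 41,000,000 × 8.3674 × 1.01311666667 = NOK 347,563,248.26.
The quoted forward overvalues NZD, so borrow NOK, buy NZD at spot, deposit the NZD at 3.79%, and sell the proceeds forward at 8.6747.
The gap between the two covered legs is NOK 10,346,054.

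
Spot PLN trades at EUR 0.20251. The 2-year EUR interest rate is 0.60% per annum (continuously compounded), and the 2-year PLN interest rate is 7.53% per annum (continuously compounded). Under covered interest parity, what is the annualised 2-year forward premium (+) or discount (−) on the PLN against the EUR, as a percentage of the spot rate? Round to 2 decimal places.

-6.47%

T = 2 years.
F = S · g_EUR/g_PLN = 0.20251 × 1.0120723/1.1625316 = 0.17630038.
(F − S)/S ÷ T = (0.17630038 − 0.20251)/0.20251/2 = -0.064712 → -6.47%.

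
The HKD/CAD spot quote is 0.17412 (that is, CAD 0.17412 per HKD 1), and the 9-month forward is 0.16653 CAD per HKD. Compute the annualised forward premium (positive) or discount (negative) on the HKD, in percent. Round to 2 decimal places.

T = 9/12 years.
(F − S)/S = (0.16653 − 0.17412)/0.17412 = -0.0435906.
Annualise by dividing by T: -0.0435906 / (9/12) = -0.058121 → -5.81%.

-5.81%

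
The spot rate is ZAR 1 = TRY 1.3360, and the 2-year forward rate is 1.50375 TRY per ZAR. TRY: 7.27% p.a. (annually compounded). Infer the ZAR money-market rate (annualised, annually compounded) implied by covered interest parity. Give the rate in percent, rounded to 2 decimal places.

1.11%

T = 2 years.
F/S = 1.50375/1.336 = 1.1255614 = (growth of TRY) / (growth of ZAR).
The TRY side grows by (1 + 0.0727)^2 = 1.1506853.
So the ZAR growth factor = 1.0223212.
Annualise: 1.0223212^(1/2) − 1 = 0.011099 = 1.11%.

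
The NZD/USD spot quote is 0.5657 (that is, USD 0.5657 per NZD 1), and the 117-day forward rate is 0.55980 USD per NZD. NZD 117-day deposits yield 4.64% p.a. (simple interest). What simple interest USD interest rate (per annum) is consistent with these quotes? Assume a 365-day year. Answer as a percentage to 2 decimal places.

T = 117/365 years.
By CIP, F/S equals the USD-to-NZD growth ratio: 0.5598/0.5657 = 0.9895704.
NZD growth factor: 1 + 0.0464×117/365 = 1.0148734.
So the USD growth factor = 1.0042887.
r = (1.0042887 − 1)/(117/365) = 0.013379 → 1.34%.

1.34%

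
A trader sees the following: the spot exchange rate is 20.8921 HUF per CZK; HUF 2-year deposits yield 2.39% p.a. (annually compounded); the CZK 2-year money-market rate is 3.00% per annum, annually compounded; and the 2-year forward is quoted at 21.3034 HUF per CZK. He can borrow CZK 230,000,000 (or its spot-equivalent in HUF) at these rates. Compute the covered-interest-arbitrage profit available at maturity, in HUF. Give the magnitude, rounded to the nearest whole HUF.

T = 2 years.
Invest the CZK and cover forward: 230,000,000 × 1.060900 × 21.3034 = HUF 5,198,178,723.80.
Convert at spot and invest in HUF: 230,000,000 × 20.8921 × 1.04837121 = HUF 5,037,615,515.98.
The quoted forward overvalues CZK, so borrow HUF, buy CZK at spot, deposit the CZK at 3.00%, and sell the proceeds forward at 21.3034.
Arbitrage profit = |5,198,178,723.80 − 5,037,615,515.98| = HUF 160,563,208.

HUF 160,563,208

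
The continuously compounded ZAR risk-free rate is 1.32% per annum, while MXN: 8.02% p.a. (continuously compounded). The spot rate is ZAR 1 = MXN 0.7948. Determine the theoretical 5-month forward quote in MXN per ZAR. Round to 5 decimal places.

0.81730

T = 5/12 years.
MXN growth factor: e^(0.0802×5/12) = 1.0339813.
Growth of 1 ZAR over T: e^(0.0132×5/12) = 1.0055152.
Forward (MXN per ZAR) = 0.7948 × 1.0339813 / 1.0055152 = 0.8173008.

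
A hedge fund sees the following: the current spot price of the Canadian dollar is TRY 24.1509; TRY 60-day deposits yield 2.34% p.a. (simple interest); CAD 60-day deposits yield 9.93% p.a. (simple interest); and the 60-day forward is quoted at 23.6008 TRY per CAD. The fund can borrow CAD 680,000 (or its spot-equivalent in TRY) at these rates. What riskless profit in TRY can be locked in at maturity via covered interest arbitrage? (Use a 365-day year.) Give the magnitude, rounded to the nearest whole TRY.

T = 60/365 years.
Route A — deposit CAD, sell forward: 680,000 × 1.0163232877 × 23.6008 = TRY 16,310,509.00.
Route B — convert at spot, deposit TRY: 680,000 × 24.1509 × 1.0038465753 = TRY 16,485,782.81.
The quoted forward undervalues CAD, so borrow CAD, convert to TRY at spot, deposit the TRY at 2.34%, and buy CAD forward at 23.6008 to cover the loan.
Profit = 16,485,782.81 − 16,310,509.00 = TRY 175,274.

TRY 175,274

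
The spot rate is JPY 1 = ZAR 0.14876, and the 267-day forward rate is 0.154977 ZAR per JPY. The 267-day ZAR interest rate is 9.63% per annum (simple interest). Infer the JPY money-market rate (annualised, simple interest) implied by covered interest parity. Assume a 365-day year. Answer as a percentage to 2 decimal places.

T = 267/365 years.
CIP gives F = S · g_ZAR/g_JPY, so g_ZAR/g_JPY = 0.154977/0.14876 = 1.0417921.
The ZAR side grows by 1 + 0.0963×267/365 = 1.0704441.
That pins the JPY growth at 1.0275026.
(1.0275026 − 1)/T = 0.037597, i.e. 3.76%.

3.76%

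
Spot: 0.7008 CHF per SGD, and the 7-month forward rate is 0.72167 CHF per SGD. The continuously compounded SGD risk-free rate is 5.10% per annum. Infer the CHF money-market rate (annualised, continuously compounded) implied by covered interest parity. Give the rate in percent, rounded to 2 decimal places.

10.13%

T = 7/12 years.
CIP gives F = S · g_CHF/g_SGD, so g_CHF/g_SGD = 0.72167/0.7008 = 1.0297803.
The SGD side grows by e^(0.0510×7/12) = 1.030197.
That pins the CHF growth at 1.0608766.
r = ln(1.0608766)/(7/12) = 0.101307 → 10.13%.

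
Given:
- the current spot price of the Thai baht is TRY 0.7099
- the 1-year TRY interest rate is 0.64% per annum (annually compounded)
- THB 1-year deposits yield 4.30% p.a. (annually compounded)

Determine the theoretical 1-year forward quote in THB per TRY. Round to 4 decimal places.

T = 1 year.
Growth of 1 TRY over T: (1 + 0.0064)^1 = 1.006400.
THB growth factor: (1 + 0.0430)^1 = 1.043000.
Forward (TRY per THB) = 0.7099 × 1.006400 / 1.043000 = 0.6849888.
Quoted the other way: 1/0.6849888 = 1.4599 THB per TRY.

1.4599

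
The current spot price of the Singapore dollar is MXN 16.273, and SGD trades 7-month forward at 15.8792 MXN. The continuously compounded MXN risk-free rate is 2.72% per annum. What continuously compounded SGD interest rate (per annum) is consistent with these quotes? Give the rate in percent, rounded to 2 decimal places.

T = 7/12 years.
CIP gives F = S · g_MXN/g_SGD, so g_MXN/g_SGD = 15.8792/16.273 = 0.9758004.
The MXN side grows by e^(0.0272×7/12) = 1.0159932.
That pins the SGD growth at 1.0411896.
r = ln(1.0411896)/(7/12) = 0.069195 → 6.92%.

6.92%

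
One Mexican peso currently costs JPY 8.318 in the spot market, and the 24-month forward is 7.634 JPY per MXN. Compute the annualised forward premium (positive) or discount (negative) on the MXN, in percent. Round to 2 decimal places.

-4.11%

T = 2 years.
Period premium: (7.634 − 8.318)/8.318 = -0.0822313.
Annualise by dividing by T: -0.0822313 / 2 = -0.041116 → -4.11%.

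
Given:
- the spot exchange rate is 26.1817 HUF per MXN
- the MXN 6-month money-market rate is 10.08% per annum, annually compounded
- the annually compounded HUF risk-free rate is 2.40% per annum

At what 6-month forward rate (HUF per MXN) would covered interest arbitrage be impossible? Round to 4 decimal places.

T = 6/12 years.
Growth of 1 HUF over T: (1 + 0.0240)^(6/12) = 1.01192885.
MXN growth factor: (1 + 0.1008)^(6/12) = 1.04919016.
CIP: F = S · (grow HUF)/(grow MXN) = 26.1817 × 1.01192885/1.04919016 = 25.251874 HUF per MXN.

25.2519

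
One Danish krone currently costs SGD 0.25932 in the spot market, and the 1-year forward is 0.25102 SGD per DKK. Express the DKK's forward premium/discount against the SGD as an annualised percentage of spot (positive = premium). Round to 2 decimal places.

-3.20%

T = 1 year.
DKK trades forward at -3.20068% vs spot over the period.
×(1/T) gives -3.20% p.a.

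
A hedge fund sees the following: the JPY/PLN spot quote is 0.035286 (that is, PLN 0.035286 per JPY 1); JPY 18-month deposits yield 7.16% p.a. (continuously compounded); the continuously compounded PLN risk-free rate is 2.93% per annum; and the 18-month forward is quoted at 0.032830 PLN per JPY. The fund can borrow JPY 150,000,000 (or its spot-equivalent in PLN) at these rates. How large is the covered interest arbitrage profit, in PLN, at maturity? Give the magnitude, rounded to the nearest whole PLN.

PLN 47,873

T = 18/12 years.
Keep in JPY, deliver into the forward: 150,000,000·1.113379517·0.032830 = PLN 5,482,837.43.
Swap to PLN now, deposit: 150,000,000·0.035286·1.044930107 = PLN 5,530,710.56.
The quoted forward undervalues JPY, so borrow JPY, convert to PLN at spot, deposit the PLN at 2.93%, and buy JPY forward at 0.032830 to cover the loan.
Arbitrage profit = |5,482,837.43 − 5,530,710.56| = PLN 47,873.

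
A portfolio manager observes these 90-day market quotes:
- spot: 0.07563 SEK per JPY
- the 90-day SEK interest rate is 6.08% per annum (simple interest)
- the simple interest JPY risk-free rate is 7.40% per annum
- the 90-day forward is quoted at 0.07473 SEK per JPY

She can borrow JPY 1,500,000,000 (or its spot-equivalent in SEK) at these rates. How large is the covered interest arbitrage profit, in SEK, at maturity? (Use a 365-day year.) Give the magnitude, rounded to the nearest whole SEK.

T = 90/365 years.
Route A — deposit JPY, sell forward: 1,500,000,000 × 1.01824657534 × 0.07473 = SEK 114,140,349.86.
Route B — convert at spot, deposit SEK: 1,500,000,000 × 0.07563 × 1.01499178082 = SEK 115,145,742.58.
The quoted forward undervalues JPY, so borrow JPY, convert to SEK at spot, deposit the SEK at 6.08%, and buy JPY forward at 0.07473 to cover the loan.
Profit = 115,145,742.58 − 114,140,349.86 = SEK 1,005,393.

SEK 1,005,393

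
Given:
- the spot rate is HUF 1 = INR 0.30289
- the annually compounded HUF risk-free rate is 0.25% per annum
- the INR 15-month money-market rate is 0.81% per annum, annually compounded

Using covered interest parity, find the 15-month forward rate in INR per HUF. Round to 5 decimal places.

0.30501

T = 15/12 years.
INR growth factor: (1 + 0.0081)^(15/12) = 1.0101352.
HUF accumulates by (1 + 0.0025)^(15/12) = 1.003126.
CIP: F = S · (grow INR)/(grow HUF) = 0.30289 × 1.0101352/1.003126 = 0.3050064 INR per HUF.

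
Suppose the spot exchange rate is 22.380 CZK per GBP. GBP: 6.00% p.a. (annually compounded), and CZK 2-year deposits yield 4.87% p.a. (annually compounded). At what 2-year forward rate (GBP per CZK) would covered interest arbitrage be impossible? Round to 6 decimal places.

0.045651

T = 2 years.
Growth of 1 CZK over T: (1 + 0.0487)^2 = 1.0997717.
Growth of 1 GBP over T: (1 + 0.0600)^2 = 1.123600.
Forward (CZK per GBP) = 22.38 × 1.0997717 / 1.123600 = 21.90539.
Invert for GBP per CZK: 1 / 21.90539 = 0.045651.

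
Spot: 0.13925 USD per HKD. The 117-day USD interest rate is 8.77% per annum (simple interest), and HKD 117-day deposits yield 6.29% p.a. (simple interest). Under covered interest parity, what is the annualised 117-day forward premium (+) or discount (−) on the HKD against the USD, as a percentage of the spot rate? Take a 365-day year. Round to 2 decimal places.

T = 117/365 years.
F = S · g_USD/g_HKD = 0.13925 × 1.0281121/1.0201625 = 0.14033510.
Annualised premium = (F − S)/S × (1/T) = (0.14033510 − 0.13925)/0.13925 ÷ (117/365) = 2.43%.

+2.43%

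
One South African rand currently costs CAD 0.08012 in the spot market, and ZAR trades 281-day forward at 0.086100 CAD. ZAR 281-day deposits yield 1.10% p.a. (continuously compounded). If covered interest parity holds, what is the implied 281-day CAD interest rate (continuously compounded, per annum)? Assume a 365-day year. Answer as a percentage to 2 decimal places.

10.45%

T = 281/365 years.
By CIP, F/S equals the CAD-to-ZAR growth ratio: 0.0861/0.08012 = 1.0746380.
ZAR growth factor: e^(0.0110×281/365) = 1.0085045.
So the CAD growth factor = 1.0837773.
Take logs: ln 1.0837773 / (281/365) = 0.104502, so 10.45%.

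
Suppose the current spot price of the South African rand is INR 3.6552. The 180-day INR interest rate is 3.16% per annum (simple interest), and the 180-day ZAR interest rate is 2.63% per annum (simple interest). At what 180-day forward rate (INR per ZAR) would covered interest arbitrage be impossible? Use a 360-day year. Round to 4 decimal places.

T = 180/360 years.
INR accumulates by 1 + 0.0316×180/360 = 1.015800.
Growth of 1 ZAR over T: 1 + 0.0263×180/360 = 1.013150.
Forward (INR per ZAR) = 3.6552 × 1.015800 / 1.013150 = 3.664761.

3.6648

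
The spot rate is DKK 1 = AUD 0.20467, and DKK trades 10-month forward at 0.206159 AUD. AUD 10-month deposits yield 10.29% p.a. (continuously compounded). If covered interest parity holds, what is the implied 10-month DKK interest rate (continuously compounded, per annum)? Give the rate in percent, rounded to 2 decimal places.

9.42%

T = 10/12 years.
By CIP, F/S equals the AUD-to-DKK growth ratio: 0.206159/0.20467 = 1.0072751.
AUD growth factor: e^(0.1029×10/12) = 1.0895339.
Hence g_DKK = 1.0816647.
Take logs: ln 1.0816647 / (10/12) = 0.094201, so 9.42%.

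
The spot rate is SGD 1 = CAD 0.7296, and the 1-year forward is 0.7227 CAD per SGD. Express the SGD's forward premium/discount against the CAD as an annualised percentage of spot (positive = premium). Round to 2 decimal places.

T = 1 year.
Period premium: (0.7227 − 0.7296)/0.7296 = -0.0094572.
Annualise by dividing by T: -0.0094572 / 1 = -0.009457 → -0.95%.

-0.95%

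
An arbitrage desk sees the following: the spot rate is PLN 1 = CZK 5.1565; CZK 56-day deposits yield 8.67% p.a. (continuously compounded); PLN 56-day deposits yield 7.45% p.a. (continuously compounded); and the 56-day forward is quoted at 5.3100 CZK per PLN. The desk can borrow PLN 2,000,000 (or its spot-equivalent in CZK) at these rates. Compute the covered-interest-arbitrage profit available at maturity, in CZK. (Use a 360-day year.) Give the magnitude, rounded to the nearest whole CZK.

T = 56/360 years.
Invest the PLN and cover forward: 2,000,000 × 1.0116563002 × 5.3100 = CZK 10,743,789.91.
Convert at spot and invest in CZK: 2,000,000 × 5.1565 × 1.013578022 = CZK 10,453,030.14.
The quoted forward overvalues PLN, so borrow CZK, buy PLN at spot, deposit the PLN at 7.45%, and sell the proceeds forward at 5.3100.
Profit = 10,743,789.91 − 10,453,030.14 = CZK 290,760.

CZK 290,760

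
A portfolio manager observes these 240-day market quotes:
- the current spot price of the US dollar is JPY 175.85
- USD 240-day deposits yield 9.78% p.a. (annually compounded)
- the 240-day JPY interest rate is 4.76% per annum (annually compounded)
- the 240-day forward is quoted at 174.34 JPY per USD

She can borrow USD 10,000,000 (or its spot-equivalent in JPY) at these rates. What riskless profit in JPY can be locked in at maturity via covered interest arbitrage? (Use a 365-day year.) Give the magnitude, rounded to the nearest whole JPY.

JPY 40,613,473

T = 240/365 years.
Route A — deposit USD, sell forward: 10,000,000 × 1.063274526057 × 174.34 = JPY 1,853,712,808.73.
Route B — convert at spot, deposit JPY: 10,000,000 × 175.85 × 1.031048811912 = JPY 1,813,099,335.75.
The quoted forward overvalues USD, so borrow JPY, buy USD at spot, deposit the USD at 9.78%, and sell the proceeds forward at 174.34.
Profit = 1,853,712,808.73 − 1,813,099,335.75 = JPY 40,613,473.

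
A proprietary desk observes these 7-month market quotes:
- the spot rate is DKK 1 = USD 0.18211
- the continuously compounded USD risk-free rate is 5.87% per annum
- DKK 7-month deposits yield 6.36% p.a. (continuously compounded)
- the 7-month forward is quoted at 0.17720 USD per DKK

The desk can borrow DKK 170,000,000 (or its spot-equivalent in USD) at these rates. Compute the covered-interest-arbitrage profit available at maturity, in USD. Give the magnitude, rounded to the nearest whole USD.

T = 7/12 years.
Invest the DKK and cover forward: 170,000,000 × 1.0377967953 × 0.17720 = USD 31,262,590.66.
Convert at spot and invest in USD: 170,000,000 × 0.18211 × 1.0348346616 = USD 32,037,135.84.
The quoted forward undervalues DKK, so borrow DKK, convert to USD at spot, deposit the USD at 5.87%, and buy DKK forward at 0.17720 to cover the loan.
Arbitrage profit = |31,262,590.66 − 32,037,135.84| = USD 774,545.

USD 774,545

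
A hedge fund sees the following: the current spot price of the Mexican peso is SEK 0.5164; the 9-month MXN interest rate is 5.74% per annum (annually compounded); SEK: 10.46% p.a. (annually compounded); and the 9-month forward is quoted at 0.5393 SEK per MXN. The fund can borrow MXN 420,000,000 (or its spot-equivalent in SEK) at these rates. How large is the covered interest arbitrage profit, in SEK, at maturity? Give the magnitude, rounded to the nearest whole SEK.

T = 9/12 years.
Route A — deposit MXN, sell forward: 420,000,000 × 1.04274827375 × 0.5393 = SEK 236,188,740.49.
Route B — convert at spot, deposit SEK: 420,000,000 × 0.5164 × 1.07746650737 = SEK 233,689,555.85.
The quoted forward overvalues MXN, so borrow SEK, buy MXN at spot, deposit the MXN at 5.74%, and sell the proceeds forward at 0.5393.
The gap between the two covered legs is SEK 2,499,185.

SEK 2,499,185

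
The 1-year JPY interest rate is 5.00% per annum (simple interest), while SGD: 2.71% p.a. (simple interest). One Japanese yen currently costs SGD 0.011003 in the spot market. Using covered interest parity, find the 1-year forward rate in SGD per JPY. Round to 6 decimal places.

T = 1 year.
SGD growth factor: 1 + 0.0271×1 = 1.027100.
JPY accumulates by 1 + 0.0500×1 = 1.050000.
So F = 0.011003 × 1.027100 / 1.050000 = 0.01076303 (SGD/JPY).

0.010763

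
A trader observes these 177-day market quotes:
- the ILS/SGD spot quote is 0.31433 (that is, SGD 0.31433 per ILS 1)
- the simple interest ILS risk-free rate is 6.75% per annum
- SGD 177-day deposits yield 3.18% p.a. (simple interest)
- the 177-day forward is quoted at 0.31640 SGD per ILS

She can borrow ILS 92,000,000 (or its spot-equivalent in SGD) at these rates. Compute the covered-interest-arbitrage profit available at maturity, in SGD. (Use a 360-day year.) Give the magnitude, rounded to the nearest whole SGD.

SGD 704,350

T = 177/360 years.
Route A — deposit ILS, sell forward: 92,000,000 × 1.0331875 × 0.31640 = SGD 30,074,848.30.
Route B — convert at spot, deposit SGD: 92,000,000 × 0.31433 × 1.015635 = SGD 29,370,498.56.
The quoted forward overvalues ILS, so borrow SGD, buy ILS at spot, deposit the ILS at 6.75%, and sell the proceeds forward at 0.31640.
Arbitrage profit = |30,074,848.30 − 29,370,498.56| = SGD 704,350.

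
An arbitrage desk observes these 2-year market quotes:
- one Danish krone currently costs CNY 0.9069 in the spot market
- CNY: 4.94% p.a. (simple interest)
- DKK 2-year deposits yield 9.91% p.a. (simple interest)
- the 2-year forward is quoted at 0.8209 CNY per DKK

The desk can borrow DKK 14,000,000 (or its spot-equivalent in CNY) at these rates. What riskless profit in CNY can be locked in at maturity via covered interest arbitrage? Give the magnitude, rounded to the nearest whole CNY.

T = 2 years.
Keep in DKK, deliver into the forward: 14,000,000·1.198200·0.8209 = CNY 13,770,433.32.
Swap to CNY now, deposit: 14,000,000·0.9069·1.098800 = CNY 13,951,024.08.
The quoted forward undervalues DKK, so borrow DKK, convert to CNY at spot, deposit the CNY at 4.94%, and buy DKK forward at 0.8209 to cover the loan.
The gap between the two covered legs is CNY 180,591.

CNY 180,591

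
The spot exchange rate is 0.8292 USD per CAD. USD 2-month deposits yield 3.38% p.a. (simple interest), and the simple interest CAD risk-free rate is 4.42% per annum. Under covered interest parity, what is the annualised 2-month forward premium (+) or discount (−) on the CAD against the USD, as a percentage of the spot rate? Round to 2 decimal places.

-1.03%

T = 2/12 years.
F = S · g_USD/g_CAD = 0.8292 × 1.0056333/1.0073667 = 0.8277732.
(F − S)/S ÷ T = (0.8277732 − 0.8292)/0.8292/(2/12) = -0.010324 → -1.03%.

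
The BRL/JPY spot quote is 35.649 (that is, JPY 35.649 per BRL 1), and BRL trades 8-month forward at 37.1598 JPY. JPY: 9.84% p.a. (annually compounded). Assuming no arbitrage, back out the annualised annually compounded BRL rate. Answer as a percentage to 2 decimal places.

3.21%

T = 8/12 years.
CIP gives F = S · g_JPY/g_BRL, so g_JPY/g_BRL = 37.1598/35.649 = 1.0423799.
JPY growth factor: (1 + 0.0984)^(8/12) = 1.0645687.
Hence g_BRL = 1.0212867.
Annualise: 1.0212867^(12/8) − 1 = 0.032099 = 3.21%.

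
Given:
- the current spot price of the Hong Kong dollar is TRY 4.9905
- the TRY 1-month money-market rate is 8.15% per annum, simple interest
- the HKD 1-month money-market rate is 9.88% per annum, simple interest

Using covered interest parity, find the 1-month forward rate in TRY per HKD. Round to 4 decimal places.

4.9834

T = 1/12 years.
TRY growth factor: 1 + 0.0815×1/12 = 1.0067917.
HKD growth factor: 1 + 0.0988×1/12 = 1.0082333.
So F = 4.9905 × 1.0067917 / 1.0082333 = 4.983364 (TRY/HKD).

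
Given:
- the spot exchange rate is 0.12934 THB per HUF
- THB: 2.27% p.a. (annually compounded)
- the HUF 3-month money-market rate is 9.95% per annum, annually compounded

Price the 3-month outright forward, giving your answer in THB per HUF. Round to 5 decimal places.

0.12702

T = 3/12 years.
THB accumulates by (1 + 0.0227)^(3/12) = 1.0056273.
Growth of 1 HUF over T: (1 + 0.0995)^(3/12) = 1.0239973.
CIP: F = S · (grow THB)/(grow HUF) = 0.12934 × 1.0056273/1.0239973 = 0.1270197 THB per HUF.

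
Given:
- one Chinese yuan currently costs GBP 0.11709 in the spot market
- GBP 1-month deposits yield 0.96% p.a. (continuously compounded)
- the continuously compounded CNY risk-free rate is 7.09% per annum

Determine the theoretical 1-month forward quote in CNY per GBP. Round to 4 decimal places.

T = 1/12 years.
Growth of 1 GBP over T: e^(0.0096×1/12) = 1.0008003.
CNY accumulates by e^(0.0709×1/12) = 1.0059258.
CIP: F = S · (grow GBP)/(grow CNY) = 0.11709 × 1.0008003/1.0059258 = 0.1164934 GBP per CNY.
Invert for CNY per GBP: 1 / 0.1164934 = 8.5842.

8.5842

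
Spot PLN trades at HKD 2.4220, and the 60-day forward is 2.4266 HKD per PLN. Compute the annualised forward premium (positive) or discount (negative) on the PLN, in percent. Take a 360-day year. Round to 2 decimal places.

T = 60/360 years.
PLN trades forward at +0.18993% vs spot over the period.
Annualise by dividing by T: 0.0018993 / (60/360) = 0.011396 → 1.14%.

+1.14%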